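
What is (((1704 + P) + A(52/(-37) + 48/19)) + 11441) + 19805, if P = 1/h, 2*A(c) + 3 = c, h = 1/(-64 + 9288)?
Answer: 59295323/1406 ≈ 42173.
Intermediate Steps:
h = 1/9224 ≈ 0.00010841
A(c) = -3/2 + c/2
P = 9224 (P = 1/(1/9224) = 9224)
(((1704 + P) + A(52/(-37) + 48/19)) + 11441) + 19805 = (((1704 + 9224) + (-3/2 + (52/(-37) + 48/19)/2)) + 11441) + 19805 = ((10928 + (-3/2 + (52*(-1/37) + 48*(1/19))/2)) + 11441) + 19805 = ((10928 + (-3/2 + (-52/37 + 48/19)/2)) + 11441) + 19805 = ((10928 + (-3/2 + (1/2)*(788/703))) + 11441) + 19805 = ((10928 + (-3/2 + 394/703)) + 11441) + 19805 = ((10928 - 1321/1406) + 11441) + 19805 = (15363447/1406 + 11441) + 19805 = 31449493/1406 + 19805 = 59295323/1406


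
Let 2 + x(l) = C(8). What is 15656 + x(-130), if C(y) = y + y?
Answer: 15670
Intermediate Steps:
C(y) = 2*y
x(l) = 14 (x(l) = -2 + 2*8 = -2 + 16 = 14)
15656 + x(-130) = 15656 + 14 = 15670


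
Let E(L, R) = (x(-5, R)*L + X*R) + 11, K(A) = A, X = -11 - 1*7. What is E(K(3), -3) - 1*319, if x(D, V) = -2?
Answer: -260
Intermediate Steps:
X = -18 (X = -11 - 7 = -18)
E(L, R) = 11 - 18*R - 2*L (E(L, R) = (-2*L - 18*R) + 11 = (-18*R - 2*L) + 11 = 11 - 18*R - 2*L)
E(K(3), -3) - 1*319 = (11 - 18*(-3) - 2*3) - 1*319 = (11 + 54 - 6) - 319 = 59 - 319 = -260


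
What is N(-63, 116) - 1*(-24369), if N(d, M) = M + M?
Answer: 24601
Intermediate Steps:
N(d, M) = 2*M
N(-63, 116) - 1*(-24369) = 2*116 - 1*(-24369) = 232 + 24369 = 24601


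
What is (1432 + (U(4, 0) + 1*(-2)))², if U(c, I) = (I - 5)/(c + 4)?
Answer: 130759225/64 ≈ 2.0431e+6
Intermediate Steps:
U(c, I) = (-5 + I)/(4 + c)
(1432 + (U(4, 0) + 1*(-2)))² = (1432 + ((-5 + 0)/(4 + 4) + 1*(-2)))² = (1432 + (-5/8 - 2))² = (1432 - 21/8)² = (11435/8)² = 130759225/64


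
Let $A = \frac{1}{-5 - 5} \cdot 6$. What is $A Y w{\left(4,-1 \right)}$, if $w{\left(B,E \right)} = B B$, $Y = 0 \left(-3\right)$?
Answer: $0$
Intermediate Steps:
$Y = 0$
$A = - \frac{3}{5}$ ($A = \frac{1}{-10} \cdot 6 = \left(- \frac{1}{10}\right) 6 = - \frac{3}{5} \approx -0.6$)
$w{\left(B,E \right)} = B^{2}$
$A Y w{\left(4,-1 \right)} = \left(- \frac{3}{5}\right) 0 \cdot 4^{2} = 0 \cdot 16 = 0$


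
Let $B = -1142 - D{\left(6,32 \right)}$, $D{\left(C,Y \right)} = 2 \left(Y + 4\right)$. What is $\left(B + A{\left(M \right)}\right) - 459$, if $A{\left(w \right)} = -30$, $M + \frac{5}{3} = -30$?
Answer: $-1703$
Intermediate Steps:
$M = - \frac{95}{3}$ ($M = - \frac{5}{3} - 30 = - \frac{95}{3} \approx -31.667$)
$D{\left(C,Y \right)} = 8 + 2 Y$ ($D{\left(C,Y \right)} = 2 \left(4 + Y\right) = 8 + 2 Y$)
$B = -1214$ ($B = -1142 - \left(8 + 2 \cdot 32\right) = -1142 - \left(8 + 64\right) = -1142 - 72 = -1214$)
$\left(B + A{\left(M \right)}\right) - 459 = \left(-1214 - 30\right) - 459 = -1244 - 459 = -1703$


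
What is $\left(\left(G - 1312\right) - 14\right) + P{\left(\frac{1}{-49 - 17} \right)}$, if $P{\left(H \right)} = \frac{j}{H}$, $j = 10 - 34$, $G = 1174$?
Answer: $1432$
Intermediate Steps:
$j = -24$
$P{\left(H \right)} = - \frac{24}{H}$
$\left(\left(G - 1312\right) - 14\right) + P{\left(\frac{1}{-49 - 17} \right)} = \left(\left(1174 - 1312\right) - 14\right) - \frac{24}{\frac{1}{-49 - 17}} = \left(-138 - 14\right) - \frac{24}{\frac{1}{-66}} = -152 - \frac{24}{- \frac{1}{66}} = -152 - -1584 = -152 + 1584 = 1432$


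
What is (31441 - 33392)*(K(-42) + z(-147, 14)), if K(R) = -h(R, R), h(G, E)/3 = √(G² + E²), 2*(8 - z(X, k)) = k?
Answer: -1951 + 245826*√2 ≈ 3.4570e+5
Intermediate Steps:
z(X, k) = 8 - k/2
h(G, E) = 3*√(E² + G²) (h(G, E) = 3*√(G² + E²) = 3*√(E² + G²))
K(R) = -3*√2*√(R²) (K(R) = -3*√(R² + R²) = -3*√(2*R²) = -3*√2*√(R²))
(31441 - 33392)*(K(-42) + z(-147, 14)) = (31441 - 33392)*(-3*√2*√((-42)²) + (8 - ½*14)) = -1951*(-3*√2*√1764 + (8 - 7)) = -1951*(-3*√2*42 + 1) = -1951*(-126*√2 + 1) = -1951*(1 - 126*√2) = -1951 + 245826*√2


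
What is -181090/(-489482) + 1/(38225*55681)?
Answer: 27530934555338/74415466844675 ≈ 0.36996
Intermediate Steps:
-181090/(-489482) + 1/(38225*55681) = -181090*(-1/489482) + (1/38225)*(1/55681) = 12935/34963 + 1/2128406225 = 27530934555338/74415466844675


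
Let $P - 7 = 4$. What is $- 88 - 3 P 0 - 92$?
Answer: $-92$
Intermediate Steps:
$P = 11$ ($P = 7 + 4 = 11$)
$- 88 - 3 P 0 - 92 = - 88 \left(-3\right) 11 \cdot 0 - 92 = - 88 \left(\left(-33\right) 0\right) - 92 = \left(-88\right) 0 - 92 = 0 - 92 = -92$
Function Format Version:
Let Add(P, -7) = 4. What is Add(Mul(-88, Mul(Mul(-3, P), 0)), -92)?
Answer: -92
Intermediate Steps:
P = 11 (P = Add(7, 4) = 11)
Add(Mul(-88, Mul(Mul(-3, P), 0)), -92) = Add(Mul(-88, Mul(Mul(-3, 11), 0)), -92) = Add(Mul(-88, Mul(-33, 0)), -92) = Add(Mul(-88, 0), -92) = Add(0, -92) = -92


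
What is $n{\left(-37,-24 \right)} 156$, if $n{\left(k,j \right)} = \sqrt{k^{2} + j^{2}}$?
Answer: $156 \sqrt{1945} \approx 6879.9$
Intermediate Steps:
$n{\left(k,j \right)} = \sqrt{j^{2} + k^{2}}$
$n{\left(-37,-24 \right)} 156 = \sqrt{\left(-24\right)^{2} + \left(-37\right)^{2}} \cdot 156 = \sqrt{576 + 1369} \cdot 156 = \sqrt{1945} \cdot 156 = 156 \sqrt{1945}$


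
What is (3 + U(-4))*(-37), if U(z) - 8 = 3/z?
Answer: -1517/4 ≈ -379.25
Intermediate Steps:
U(z) = 8 + 3/z
(3 + U(-4))*(-37) = (3 + (8 + 3/(-4)))*(-37) = (3 + (8 + 3*(-1/4)))*(-37) = (3 + (8 - 3/4))*(-37) = (3 + 29/4)*(-37) = (41/4)*(-37) = -1517/4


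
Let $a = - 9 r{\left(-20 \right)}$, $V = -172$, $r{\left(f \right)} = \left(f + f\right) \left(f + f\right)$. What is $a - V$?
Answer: $-14228$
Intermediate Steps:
$r{\left(f \right)} = 4 f^{2}$ ($r{\left(f \right)} = 2 f 2 f = 4 f^{2}$)
$a = -14400$ ($a = - 9 \cdot 4 \left(-20\right)^{2} = - 9 \cdot 4 \cdot 400 = \left(-9\right) 1600 = -14400$)
$a - V = -14400 - -172 = -14400 + 172 = -14228$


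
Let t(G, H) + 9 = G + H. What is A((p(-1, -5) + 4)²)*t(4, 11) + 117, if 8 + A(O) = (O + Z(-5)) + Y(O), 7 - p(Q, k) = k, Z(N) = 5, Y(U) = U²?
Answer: 394851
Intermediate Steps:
p(Q, k) = 7 - k
t(G, H) = -9 + G + H (t(G, H) = -9 + (G + H) = -9 + G + H)
A(O) = -3 + O + O² (A(O) = -8 + ((O + 5) + O²) = -8 + ((5 + O) + O²) = -8 + (5 + O + O²) = -3 + O + O²)
A((p(-1, -5) + 4)²)*t(4, 11) + 117 = (-3 + ((7 - 1*(-5)) + 4)² + (((7 - 1*(-5)) + 4)²)²)*(-9 + 4 + 11) + 117 = (-3 + ((7 + 5) + 4)² + (((7 + 5) + 4)²)²)*6 + 117 = (-3 + (12 + 4)² + ((12 + 4)²)²)*6 + 117 = (-3 + 16² + (16²)²)*6 + 117 = (-3 + 256 + 256²)*6 + 117 = (-3 + 256 + 65536)*6 + 117 = 65789*6 + 117 = 394734 + 117 = 394851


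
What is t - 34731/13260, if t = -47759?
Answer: -12418021/260 ≈ -47762.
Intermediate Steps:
t - 34731/13260 = -47759 - 34731/13260 = -47759 - 1*681/260 = -47759 - 681/260 = -12418021/260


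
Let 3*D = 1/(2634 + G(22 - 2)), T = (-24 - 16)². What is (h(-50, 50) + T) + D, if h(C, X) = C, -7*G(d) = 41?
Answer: 85546057/55191 ≈ 1550.0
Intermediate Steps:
G(d) = -41/7 (G(d) = -⅐*41 = -41/7)
T = 1600 (T = (-40)² = 1600)
D = 7/55191 (D = 1/(3*(2634 - 41/7)) = 1/(3*(18397/7)) = (⅓)*(7/18397) = 7/55191 ≈ 0.00012683)
(h(-50, 50) + T) + D = (-50 + 1600) + 7/55191 = 1550 + 7/55191 = 85546057/55191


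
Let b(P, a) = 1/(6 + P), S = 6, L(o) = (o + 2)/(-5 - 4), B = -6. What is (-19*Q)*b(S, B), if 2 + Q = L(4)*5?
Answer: 76/9 ≈ 8.4444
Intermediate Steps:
L(o) = -2/9 - o/9 (L(o) = (2 + o)/(-9) = (2 + o)*(-⅑) = -2/9 - o/9)
Q = -16/3 (Q = -2 + (-2/9 - ⅑*4)*5 = -2 + (-2/9 - 4/9)*5 = -2 - ⅔*5 = -2 - 10/3 = -16/3 ≈ -5.3333)
(-19*Q)*b(S, B) = (-19*(-16/3))/(6 + 6) = (304/3)/12 = (304/3)*(1/12) = 76/9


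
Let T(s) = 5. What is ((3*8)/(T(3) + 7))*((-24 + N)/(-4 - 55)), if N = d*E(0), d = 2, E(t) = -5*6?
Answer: 168/59 ≈ 2.8475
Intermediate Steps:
E(t) = -30
N = -60 (N = 2*(-30) = -60)
((3*8)/(T(3) + 7))*((-24 + N)/(-4 - 55)) = ((3*8)/(5 + 7))*((-24 - 60)/(-4 - 55)) = (24/12)*(-84/(-59)) = (24*(1/12))*(-84*(-1/59)) = 2*(84/59) = 168/59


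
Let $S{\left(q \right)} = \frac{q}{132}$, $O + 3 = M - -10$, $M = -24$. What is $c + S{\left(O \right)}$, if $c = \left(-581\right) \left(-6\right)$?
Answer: $\frac{460135}{132} \approx 3485.9$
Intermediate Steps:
$O = -17$ ($O = -3 - 14 = -17$)
$S{\left(q \right)} = \frac{q}{132}$ ($S{\left(q \right)} = q \frac{1}{132} = \frac{q}{132}$)
$c = 3486$
$c + S{\left(O \right)} = 3486 + \frac{1}{132} \left(-17\right) = 3486 - \frac{17}{132} = \frac{460135}{132}$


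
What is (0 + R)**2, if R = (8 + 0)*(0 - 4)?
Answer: 1024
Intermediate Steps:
R = -32 (R = 8*(-4) = -32)
(0 + R)**2 = (0 - 32)**2 = (-32)**2 = 1024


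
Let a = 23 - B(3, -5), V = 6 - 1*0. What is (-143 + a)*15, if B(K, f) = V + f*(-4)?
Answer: -2190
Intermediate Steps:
V = 6 (V = 6 + 0 = 6)
B(K, f) = 6 - 4*f (B(K, f) = 6 + f*(-4) = 6 - 4*f)
a = -3 (a = 23 - (6 - 4*(-5)) = 23 - (6 + 20) = 23 - 1*26 = 23 - 26 = -3)
(-143 + a)*15 = (-143 - 3)*15 = -146*15 = -2190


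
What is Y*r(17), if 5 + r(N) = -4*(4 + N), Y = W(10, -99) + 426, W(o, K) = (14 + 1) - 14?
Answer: -38003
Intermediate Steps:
W(o, K) = 1 (W(o, K) = 15 - 14 = 1)
Y = 427 (Y = 1 + 426 = 427)
r(N) = -21 - 4*N (r(N) = -5 - 4*(4 + N) = -5 + (-16 - 4*N) = -21 - 4*N)
Y*r(17) = 427*(-21 - 4*17) = 427*(-21 - 68) = 427*(-89) = -38003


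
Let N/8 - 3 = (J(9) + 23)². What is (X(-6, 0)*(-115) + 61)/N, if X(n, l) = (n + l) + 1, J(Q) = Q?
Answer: 159/2054 ≈ 0.077410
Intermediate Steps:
X(n, l) = 1 + l + n (X(n, l) = (l + n) + 1 = 1 + l + n)
N = 8216 (N = 24 + 8*(9 + 23)² = 24 + 8*32² = 24 + 8*1024 = 24 + 8192 = 8216)
(X(-6, 0)*(-115) + 61)/N = ((1 + 0 - 6)*(-115) + 61)/8216 = (-5*(-115) + 61)*(1/8216) = (575 + 61)*(1/8216) = 636*(1/8216) = 159/2054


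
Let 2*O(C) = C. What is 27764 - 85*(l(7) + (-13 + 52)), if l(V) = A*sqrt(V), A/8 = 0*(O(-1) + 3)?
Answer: 24449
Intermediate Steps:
O(C) = C/2
A = 0 (A = 8*(0*((1/2)*(-1) + 3)) = 8*(0*(-1/2 + 3)) = 8*(0*(5/2)) = 8*0 = 0)
l(V) = 0 (l(V) = 0*sqrt(V) = 0)
27764 - 85*(l(7) + (-13 + 52)) = 27764 - 85*(0 + (-13 + 52)) = 27764 - 85*(0 + 39) = 27764 - 85*39 = 27764 - 3315 = 24449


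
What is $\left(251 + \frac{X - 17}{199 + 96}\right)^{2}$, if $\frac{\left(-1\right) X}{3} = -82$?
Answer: $\frac{5516627076}{87025} \approx 63391.0$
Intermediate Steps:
$X = 246$ ($X = \left(-3\right) \left(-82\right) = 246$)
$\left(251 + \frac{X - 17}{199 + 96}\right)^{2} = \left(251 + \frac{246 - 17}{199 + 96}\right)^{2} = \left(251 + \frac{229}{295}\right)^{2} = \left(\frac{74274}{295}\right)^{2} = \frac{5516627076}{87025}$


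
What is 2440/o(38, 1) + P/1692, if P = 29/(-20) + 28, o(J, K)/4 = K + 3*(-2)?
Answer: -458661/3760 ≈ -121.98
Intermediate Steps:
o(J, K) = -24 + 4*K (o(J, K) = 4*(K + 3*(-2)) = 4*(K - 6) = 4*(-6 + K) = -24 + 4*K)
P = 531/20 (P = -1/20*29 + 28 = -29/20 + 28 = 531/20 ≈ 26.550)
2440/o(38, 1) + P/1692 = 2440/(-24 + 4*1) + (531/20)/1692 = 2440/(-24 + 4) + (531/20)*(1/1692) = 2440/(-20) + 59/3760 = 2440*(-1/20) + 59/3760 = -122 + 59/3760 = -458661/3760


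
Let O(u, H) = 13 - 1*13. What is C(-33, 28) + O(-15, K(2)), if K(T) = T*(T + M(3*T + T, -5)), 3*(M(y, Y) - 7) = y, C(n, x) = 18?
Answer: 18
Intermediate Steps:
M(y, Y) = 7 + y/3
K(T) = T*(7 + 7*T/3) (K(T) = T*(T + (7 + (3*T + T)/3)) = T*(T + (7 + (4*T)/3)) = T*(T + (7 + 4*T/3)) = T*(7 + 7*T/3))
O(u, H) = 0 (O(u, H) = 13 - 13 = 0)
C(-33, 28) + O(-15, K(2)) = 18 + 0 = 18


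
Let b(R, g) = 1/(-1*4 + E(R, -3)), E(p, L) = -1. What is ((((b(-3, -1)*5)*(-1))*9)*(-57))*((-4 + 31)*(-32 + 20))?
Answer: 166212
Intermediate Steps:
b(R, g) = -1/5 (b(R, g) = 1/(-1*4 - 1) = 1/(-4 - 1) = 1/(-5) = -1/5)
((((b(-3, -1)*5)*(-1))*9)*(-57))*((-4 + 31)*(-32 + 20)) = (((-1/5*5*(-1))*9)*(-57))*((-4 + 31)*(-32 + 20)) = ((-1*(-1)*9)*(-57))*(27*(-12)) = ((1*9)*(-57))*(-324) = (9*(-57))*(-324) = -513*(-324) = 166212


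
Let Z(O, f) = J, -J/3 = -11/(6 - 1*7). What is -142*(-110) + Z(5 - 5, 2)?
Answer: 15587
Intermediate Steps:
J = -33 (J = -(-33)/(6 - 1*7) = -(-33)/(6 - 7) = -(-33)/(-1) = -(-33)*(-1) = -3*11 = -33)
Z(O, f) = -33
-142*(-110) + Z(5 - 5, 2) = -142*(-110) - 33 = 15620 - 33 = 15587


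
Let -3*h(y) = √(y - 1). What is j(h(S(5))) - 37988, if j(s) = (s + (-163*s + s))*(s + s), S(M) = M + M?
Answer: -38310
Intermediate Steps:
S(M) = 2*M
h(y) = -√(-1 + y)/3 (h(y) = -√(y - 1)/3 = -√(-1 + y)/3)
j(s) = -322*s² (j(s) = (s - 162*s)*(2*s) = (-161*s)*(2*s) = -322*s²)
j(h(S(5))) - 37988 = -322*1² - 37988 = -322*(-⅓*3)² - 37988 = -322*(-1)² - 37988 = -322*1 - 37988 = -322 - 37988 = -38310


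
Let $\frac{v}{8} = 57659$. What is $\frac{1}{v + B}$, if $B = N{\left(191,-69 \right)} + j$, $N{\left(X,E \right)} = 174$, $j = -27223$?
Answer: $\frac{1}{434223} \approx 2.303 \cdot 10^{-6}$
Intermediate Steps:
$v = 461272$ ($v = 8 \cdot 57659 = 461272$)
$B = -27049$ ($B = 174 - 27223 = -27049$)
$\frac{1}{v + B} = \frac{1}{461272 - 27049} = \frac{1}{434223}$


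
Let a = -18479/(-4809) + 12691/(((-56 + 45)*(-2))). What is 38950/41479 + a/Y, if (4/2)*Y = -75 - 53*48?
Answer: 2847861208147/5746603569399 ≈ 0.49557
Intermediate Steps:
a = 61437557/105798 (a = -18479*(-1/4809) + 12691/((-11*(-2))) = 18479/4809 + 12691/22 = 61437557/105798 ≈ 580.71)
Y = -2619/2 (Y = (-75 - 53*48)/2 = (-75 - 2544)/2 = (1/2)*(-2619) = -2619/2 ≈ -1309.5)
38950/41479 + a/Y = 38950/41479 + 61437557/(105798*(-2619/2)) = 38950*(1/41479) + (61437557/105798)*(-2/2619) = 38950/41479 - 61437557/138542481 = 2847861208147/5746603569399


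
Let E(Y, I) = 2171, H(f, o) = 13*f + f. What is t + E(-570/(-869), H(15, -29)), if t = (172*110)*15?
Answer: 285971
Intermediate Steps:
H(f, o) = 14*f
t = 283800 (t = 18920*15 = 283800)
t + E(-570/(-869), H(15, -29)) = 283800 + 2171 = 285971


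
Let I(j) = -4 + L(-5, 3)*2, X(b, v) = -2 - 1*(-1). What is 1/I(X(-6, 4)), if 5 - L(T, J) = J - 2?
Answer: 1/4 ≈ 0.25000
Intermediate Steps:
L(T, J) = 7 - J (L(T, J) = 5 - (J - 2) = 5 - (-2 + J) = 5 + (2 - J) = 7 - J)
X(b, v) = -1 (X(b, v) = -2 + 1 = -1)
I(j) = 4 (I(j) = -4 + (7 - 1*3)*2 = -4 + (7 - 3)*2 = -4 + 4*2 = -4 + 8 = 4)
1/I(X(-6, 4)) = 1/4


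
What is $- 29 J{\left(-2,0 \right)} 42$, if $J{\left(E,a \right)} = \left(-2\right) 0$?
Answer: $0$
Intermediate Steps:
$J{\left(E,a \right)} = 0$
$- 29 J{\left(-2,0 \right)} 42 = \left(-29\right) 0 \cdot 42 = 0 \cdot 42 = 0$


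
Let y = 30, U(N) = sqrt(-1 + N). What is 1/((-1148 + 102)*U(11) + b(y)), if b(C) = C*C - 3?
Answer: -897/10136551 - 1046*sqrt(10)/10136551 ≈ -0.00041481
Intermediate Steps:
b(C) = -3 + C**2 (b(C) = C**2 - 3 = -3 + C**2)
1/((-1148 + 102)*U(11) + b(y)) = 1/((-1148 + 102)*sqrt(-1 + 11) + (-3 + 30**2)) = 1/(-1046*sqrt(10) + (-3 + 900)) = 1/(-1046*sqrt(10) + 897) = 1/(897 - 1046*sqrt(10))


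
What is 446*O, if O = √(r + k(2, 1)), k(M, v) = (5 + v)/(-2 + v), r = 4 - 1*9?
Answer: 446*I*√11 ≈ 1479.2*I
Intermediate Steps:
r = -5 (r = 4 - 9 = -5)
k(M, v) = (5 + v)/(-2 + v)
O = I*√11 (O = √(-5 + (5 + 1)/(-2 + 1)) = √(-5 + 6/(-1)) = √(-5 - 1*6) = √(-5 - 6) = √(-11) = I*√11 ≈ 3.3166*I)
446*O = 446*(I*√11) = 446*I*√11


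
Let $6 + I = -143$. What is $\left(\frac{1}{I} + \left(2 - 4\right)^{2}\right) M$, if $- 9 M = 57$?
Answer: $- \frac{11305}{447} \approx -25.291$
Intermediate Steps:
$I = -149$ ($I = -6 - 143 = -149$)
$M = - \frac{19}{3}$ ($M = \left(- \frac{1}{9}\right) 57 = - \frac{19}{3} \approx -6.3333$)
$\left(\frac{1}{I} + \left(2 - 4\right)^{2}\right) M = \left(\frac{1}{-149} + \left(2 - 4\right)^{2}\right) \left(- \frac{19}{3}\right) = \left(- \frac{1}{149} + \left(-2\right)^{2}\right) \left(- \frac{19}{3}\right) = \left(- \frac{1}{149} + 4\right) \left(- \frac{19}{3}\right) = \frac{595}{149} \left(- \frac{19}{3}\right) = - \frac{11305}{447}$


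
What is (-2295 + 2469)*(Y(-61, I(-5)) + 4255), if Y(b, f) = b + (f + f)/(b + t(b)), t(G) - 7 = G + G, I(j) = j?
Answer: 32109699/44 ≈ 7.2977e+5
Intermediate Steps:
t(G) = 7 + 2*G (t(G) = 7 + (G + G) = 7 + 2*G)
Y(b, f) = b + 2*f/(7 + 3*b) (Y(b, f) = b + (f + f)/(b + (7 + 2*b)) = b + (2*f)/(7 + 3*b) = b + 2*f/(7 + 3*b))
(-2295 + 2469)*(Y(-61, I(-5)) + 4255) = (-2295 + 2469)*((2*(-5) + 3*(-61)² + 7*(-61))/(7 + 3*(-61)) + 4255) = 174*((-10 + 3*3721 - 427)/(7 - 183) + 4255) = 174*((-10 + 11163 - 427)/(-176) + 4255) = 174*(-1/176*10726 + 4255) = 174*(-5363/88 + 4255) = 174*(369077/88) = 32109699/44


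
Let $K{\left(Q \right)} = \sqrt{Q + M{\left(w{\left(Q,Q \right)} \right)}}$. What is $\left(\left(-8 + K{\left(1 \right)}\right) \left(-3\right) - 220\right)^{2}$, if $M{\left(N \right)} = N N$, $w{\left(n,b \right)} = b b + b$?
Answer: $38461 + 1176 \sqrt{5} \approx 41091.0$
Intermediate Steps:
$w{\left(n,b \right)} = b + b^{2}$ ($w{\left(n,b \right)} = b^{2} + b = b + b^{2}$)
$M{\left(N \right)} = N^{2}$
$K{\left(Q \right)} = \sqrt{Q + Q^{2} \left(1 + Q\right)^{2}}$ ($K{\left(Q \right)} = \sqrt{Q + \left(Q \left(1 + Q\right)\right)^{2}} = \sqrt{Q + Q^{2} \left(1 + Q\right)^{2}}$)
$\left(\left(-8 + K{\left(1 \right)}\right) \left(-3\right) - 220\right)^{2} = \left(\left(-8 + \sqrt{1 \left(1 + 1 \left(1 + 1\right)^{2}\right)}\right) \left(-3\right) - 220\right)^{2} = \left(\left(-8 + \sqrt{1 \left(1 + 1 \cdot 2^{2}\right)}\right) \left(-3\right) - 220\right)^{2} = \left(\left(-8 + \sqrt{1 \left(1 + 1 \cdot 4\right)}\right) \left(-3\right) - 220\right)^{2} = \left(\left(-8 + \sqrt{1 \left(1 + 4\right)}\right) \left(-3\right) - 220\right)^{2} = \left(\left(-8 + \sqrt{1 \cdot 5}\right) \left(-3\right) - 220\right)^{2} = \left(\left(-8 + \sqrt{5}\right) \left(-3\right) - 220\right)^{2} = \left(\left(24 - 3 \sqrt{5}\right) - 220\right)^{2} = \left(-196 - 3 \sqrt{5}\right)^{2}$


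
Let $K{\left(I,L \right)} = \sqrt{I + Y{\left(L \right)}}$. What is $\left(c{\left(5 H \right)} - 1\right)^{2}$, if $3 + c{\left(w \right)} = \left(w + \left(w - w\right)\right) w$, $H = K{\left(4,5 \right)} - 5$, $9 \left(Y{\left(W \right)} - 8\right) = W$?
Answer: $\frac{134357896}{81} - \frac{4207000 \sqrt{113}}{27} \approx 2405.3$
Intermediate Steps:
$Y{\left(W \right)} = 8 + \frac{W}{9}$
$K{\left(I,L \right)} = \sqrt{8 + I + \frac{L}{9}}$ ($K{\left(I,L \right)} = \sqrt{I + \left(8 + \frac{L}{9}\right)} = \sqrt{8 + I + \frac{L}{9}}$)
$H = -5 + \frac{\sqrt{113}}{3}$ ($H = \frac{\sqrt{72 + 5 + 9 \cdot 4}}{3} - 5 = \frac{\sqrt{72 + 5 + 36}}{3} - 5 = \frac{\sqrt{113}}{3} - 5 = -5 + \frac{\sqrt{113}}{3} \approx -1.4566$)
$c{\left(w \right)} = -3 + w^{2}$ ($c{\left(w \right)} = -3 + \left(w + \left(w - w\right)\right) w = -3 + \left(w + 0\right) w = -3 + w w = -3 + w^{2}$)
$\left(c{\left(5 H \right)} - 1\right)^{2} = \left(\left(-3 + \left(5 \left(-5 + \frac{\sqrt{113}}{3}\right)\right)^{2}\right) - 1\right)^{2} = \left(\left(-3 + \left(-25 + \frac{5 \sqrt{113}}{3}\right)^{2}\right) - 1\right)^{2} = \left(-4 + \left(-25 + \frac{5 \sqrt{113}}{3}\right)^{2}\right)^{2}$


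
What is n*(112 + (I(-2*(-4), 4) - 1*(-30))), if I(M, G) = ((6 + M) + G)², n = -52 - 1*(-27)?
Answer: -11650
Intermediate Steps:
n = -25 (n = -52 + 27 = -25)
I(M, G) = (6 + G + M)²
n*(112 + (I(-2*(-4), 4) - 1*(-30))) = -25*(112 + ((6 + 4 - 2*(-4))² - 1*(-30))) = -25*(112 + ((6 + 4 + 8)² + 30)) = -25*(112 + (18² + 30)) = -25*(112 + (324 + 30)) = -25*(112 + 354) = -25*466 = -11650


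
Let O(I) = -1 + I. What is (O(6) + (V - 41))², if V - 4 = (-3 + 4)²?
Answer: 961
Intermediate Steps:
V = 5 (V = 4 + (-3 + 4)² = 4 + 1² = 4 + 1 = 5)
(O(6) + (V - 41))² = ((-1 + 6) + (5 - 41))² = (5 - 36)² = (-31)² = 961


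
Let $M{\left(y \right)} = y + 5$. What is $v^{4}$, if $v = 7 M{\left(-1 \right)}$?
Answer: $614656$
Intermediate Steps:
$M{\left(y \right)} = 5 + y$
$v = 28$ ($v = 7 \left(5 - 1\right) = 7 \cdot 4 = 28$)
$v^{4} = 28^{4} = 614656$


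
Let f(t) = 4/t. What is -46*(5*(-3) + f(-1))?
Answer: 874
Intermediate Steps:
-46*(5*(-3) + f(-1)) = -46*(5*(-3) + 4/(-1)) = -46*(-15 + 4*(-1)) = -46*(-15 - 4) = -46*(-19) = 874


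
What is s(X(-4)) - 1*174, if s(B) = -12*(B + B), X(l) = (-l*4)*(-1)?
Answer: 210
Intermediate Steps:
X(l) = 4*l (X(l) = -4*l*(-1) = 4*l)
s(B) = -24*B
s(X(-4)) - 1*174 = -96*(-4) - 1*174 = -24*(-16) - 174 = 384 - 174 = 210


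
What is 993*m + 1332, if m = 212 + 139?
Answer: 349875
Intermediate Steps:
m = 351
993*m + 1332 = 993*351 + 1332 = 348543 + 1332 = 349875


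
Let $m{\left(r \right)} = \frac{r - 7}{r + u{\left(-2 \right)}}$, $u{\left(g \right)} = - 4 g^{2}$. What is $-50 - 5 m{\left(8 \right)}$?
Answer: $- \frac{395}{8} \approx -49.375$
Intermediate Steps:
$m{\left(r \right)} = \frac{-7 + r}{-16 + r}$ ($m{\left(r \right)} = \frac{r - 7}{r - 4 \left(-2\right)^{2}} = \frac{-7 + r}{r - 16} = \frac{-7 + r}{-16 + r}$)
$-50 - 5 m{\left(8 \right)} = -50 - 5 \frac{-7 + 8}{-16 + 8} = -50 - 5 \frac{1}{-8} \cdot 1 = -50 - 5 \left(\left(- \frac{1}{8}\right) 1\right) = -50 - - \frac{5}{8} = -50 + \frac{5}{8} = - \frac{395}{8}$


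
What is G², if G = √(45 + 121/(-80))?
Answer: 3479/80 ≈ 43.487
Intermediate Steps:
G = 7*√355/20 (G = √(45 + 121*(-1/80)) = √(45 - 121/80) = √(3479/80) = 7*√355/20 ≈ 6.5945)
G² = (7*√355/20)² = 3479/80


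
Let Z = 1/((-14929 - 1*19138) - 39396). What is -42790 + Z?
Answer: -3143481771/73463 ≈ -42790.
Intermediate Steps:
Z = -1/73463 (Z = 1/((-14929 - 19138) - 39396) = 1/(-34067 - 39396) = 1/(-73463) = -1/73463 ≈ -1.3612e-5)
-42790 + Z = -42790 - 1/73463 = -3143481771/73463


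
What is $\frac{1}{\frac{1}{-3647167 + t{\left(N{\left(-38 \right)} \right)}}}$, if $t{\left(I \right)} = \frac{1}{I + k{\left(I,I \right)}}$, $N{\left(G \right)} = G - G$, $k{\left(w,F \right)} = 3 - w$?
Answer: $- \frac{10941500}{3} \approx -3.6472 \cdot 10^{6}$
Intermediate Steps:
$N{\left(G \right)} = 0$
$t{\left(I \right)} = \frac{1}{3}$ ($t{\left(I \right)} = \frac{1}{I - \left(-3 + I\right)} = \frac{1}{3}$)
$\frac{1}{\frac{1}{-3647167 + t{\left(N{\left(-38 \right)} \right)}}} = \frac{1}{\frac{1}{-3647167 + \frac{1}{3}}} = \frac{1}{\frac{1}{- \frac{10941500}{3}}} = \frac{1}{- \frac{3}{10941500}} = - \frac{10941500}{3}$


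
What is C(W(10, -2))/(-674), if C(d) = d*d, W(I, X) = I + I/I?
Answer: -121/674 ≈ -0.17953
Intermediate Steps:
W(I, X) = 1 + I (W(I, X) = I + 1 = 1 + I)
C(d) = d²
C(W(10, -2))/(-674) = (1 + 10)²/(-674) = 11²*(-1/674) = 121*(-1/674) = -121/674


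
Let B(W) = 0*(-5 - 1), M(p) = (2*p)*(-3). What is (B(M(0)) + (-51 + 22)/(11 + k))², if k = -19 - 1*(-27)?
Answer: 841/361 ≈ 2.3296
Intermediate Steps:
k = 8 (k = -19 + 27 = 8)
M(p) = -6*p
B(W) = 0 (B(W) = 0*(-6) = 0)
(B(M(0)) + (-51 + 22)/(11 + k))² = (0 + (-51 + 22)/(11 + 8))² = (0 - 29/19)² = (-29/19)² = 841/361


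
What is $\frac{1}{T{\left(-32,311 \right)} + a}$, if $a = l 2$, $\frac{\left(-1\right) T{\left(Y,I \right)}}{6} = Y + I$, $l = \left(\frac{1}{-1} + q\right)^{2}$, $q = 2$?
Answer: $- \frac{1}{1672} \approx -0.00059809$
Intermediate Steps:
$l = 1$ ($l = \left(\frac{1}{-1} + 2\right)^{2} = \left(-1 + 2\right)^{2} = 1^{2} = 1$)
$T{\left(Y,I \right)} = - 6 I - 6 Y$ ($T{\left(Y,I \right)} = - 6 \left(Y + I\right) = - 6 \left(I + Y\right) = - 6 I - 6 Y$)
$a = 2$ ($a = 1 \cdot 2 = 2$)
$\frac{1}{T{\left(-32,311 \right)} + a} = \frac{1}{\left(\left(-6\right) 311 - -192\right) + 2} = \frac{1}{\left(-1866 + 192\right) + 2} = \frac{1}{-1674 + 2} = \frac{1}{-1672} = - \frac{1}{1672}$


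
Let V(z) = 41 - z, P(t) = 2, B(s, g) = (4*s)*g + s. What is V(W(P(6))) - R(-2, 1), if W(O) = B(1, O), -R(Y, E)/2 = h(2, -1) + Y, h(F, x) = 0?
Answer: 28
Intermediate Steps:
B(s, g) = s + 4*g*s (B(s, g) = 4*g*s + s = s + 4*g*s)
R(Y, E) = -2*Y (R(Y, E) = -2*(0 + Y) = -2*Y)
W(O) = 1 + 4*O (W(O) = 1*(1 + 4*O) = 1 + 4*O)
V(W(P(6))) - R(-2, 1) = (41 - (1 + 4*2)) - (-2)*(-2) = (41 - (1 + 8)) - 1*4 = (41 - 1*9) - 4 = (41 - 9) - 4 = 32 - 4 = 28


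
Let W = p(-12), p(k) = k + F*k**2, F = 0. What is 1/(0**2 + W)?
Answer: -1/12 ≈ -0.083333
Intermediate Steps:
p(k) = k (p(k) = k + 0*k**2 = k + 0 = k)
W = -12
1/(0**2 + W) = 1/(0**2 - 12) = 1/(0 - 12) = 1/(-12) = -1/12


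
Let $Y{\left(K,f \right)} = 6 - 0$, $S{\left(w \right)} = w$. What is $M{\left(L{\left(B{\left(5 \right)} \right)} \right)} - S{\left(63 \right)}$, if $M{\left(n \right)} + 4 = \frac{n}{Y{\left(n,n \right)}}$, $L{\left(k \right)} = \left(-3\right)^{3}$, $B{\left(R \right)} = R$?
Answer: $- \frac{143}{2} \approx -71.5$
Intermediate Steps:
$L{\left(k \right)} = -27$
$Y{\left(K,f \right)} = 6$ ($Y{\left(K,f \right)} = 6 + 0 = 6$)
$M{\left(n \right)} = -4 + \frac{n}{6}$
$M{\left(L{\left(B{\left(5 \right)} \right)} \right)} - S{\left(63 \right)} = \left(-4 + \frac{1}{6} \left(-27\right)\right) - 63 = \left(-4 - \frac{9}{2}\right) - 63 = - \frac{17}{2} - 63 = - \frac{143}{2}$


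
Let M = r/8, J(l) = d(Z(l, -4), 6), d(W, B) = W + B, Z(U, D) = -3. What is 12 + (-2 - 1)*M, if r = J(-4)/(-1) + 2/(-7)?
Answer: 741/56 ≈ 13.232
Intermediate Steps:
d(W, B) = B + W
J(l) = 3 (J(l) = 6 - 3 = 3)
r = -23/7 (r = 3/(-1) + 2/(-7) = 3*(-1) + 2*(-1/7) = -3 - 2/7 = -23/7 ≈ -3.2857)
M = -23/56 (M = -23/7/8 = -23/7*1/8 = -23/56 ≈ -0.41071)
12 + (-2 - 1)*M = 12 + (-2 - 1)*(-23/56) = 12 - 3*(-23/56) = 12 + 69/56 = 741/56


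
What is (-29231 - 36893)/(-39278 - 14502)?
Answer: 16531/13445 ≈ 1.2295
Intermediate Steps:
(-29231 - 36893)/(-39278 - 14502) = -66124/(-53780) = -66124*(-1/53780) = 16531/13445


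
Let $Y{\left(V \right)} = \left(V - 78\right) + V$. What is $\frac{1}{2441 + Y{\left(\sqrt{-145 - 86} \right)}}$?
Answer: $\frac{2363}{5584693} - \frac{2 i \sqrt{231}}{5584693} \approx 0.00042312 - 5.443 \cdot 10^{-6} i$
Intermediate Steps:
$Y{\left(V \right)} = -78 + 2 V$ ($Y{\left(V \right)} = \left(-78 + V\right) + V = -78 + 2 V$)
$\frac{1}{2441 + Y{\left(\sqrt{-145 - 86} \right)}} = \frac{1}{2441 - \left(78 - 2 \sqrt{-145 - 86}\right)} = \frac{1}{2441 - \left(78 - 2 \sqrt{-231}\right)} = \frac{1}{2441 - \left(78 - 2 i \sqrt{231}\right)} = \frac{1}{2363 + 2 i \sqrt{231}}$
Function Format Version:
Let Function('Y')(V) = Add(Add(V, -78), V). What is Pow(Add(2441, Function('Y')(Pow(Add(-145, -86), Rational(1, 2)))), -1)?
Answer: Add(Rational(2363, 5584693), Mul(Rational(-2, 5584693), I, Pow(231, Rational(1, 2)))) ≈ Add(0.00042312, Mul(-5.4430e-6, I))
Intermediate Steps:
Function('Y')(V) = Add(-78, Mul(2, V)) (Function('Y')(V) = Add(Add(-78, V), V) = Add(-78, Mul(2, V)))
Pow(Add(2441, Function('Y')(Pow(Add(-145, -86), Rational(1, 2)))), -1) = Pow(Add(2441, Add(-78, Mul(2, Pow(Add(-145, -86), Rational(1, 2))))), -1) = Pow(Add(2441, Add(-78, Mul(2, Pow(-231, Rational(1, 2))))), -1) = Pow(Add(2441, Add(-78, Mul(2, Mul(I, Pow(231, Rational(1, 2)))))), -1) = Pow(Add(2441, Add(-78, Mul(2, I, Pow(231, Rational(1, 2))))), -1) = Pow(Add(2363, Mul(2, I, Pow(231, Rational(1, 2)))), -1)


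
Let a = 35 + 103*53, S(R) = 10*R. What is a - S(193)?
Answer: 3564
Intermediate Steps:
a = 5494 (a = 35 + 5459 = 5494)
a - S(193) = 5494 - 10*193 = 5494 - 1*1930 = 5494 - 1930 = 3564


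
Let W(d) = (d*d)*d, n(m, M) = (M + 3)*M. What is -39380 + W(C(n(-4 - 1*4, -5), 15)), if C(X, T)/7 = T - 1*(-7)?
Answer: 3612884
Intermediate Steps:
n(m, M) = M*(3 + M) (n(m, M) = (3 + M)*M = M*(3 + M))
C(X, T) = 49 + 7*T (C(X, T) = 7*(T - 1*(-7)) = 7*(T + 7) = 7*(7 + T) = 49 + 7*T)
W(d) = d**3 (W(d) = d**2*d = d**3)
-39380 + W(C(n(-4 - 1*4, -5), 15)) = -39380 + (49 + 7*15)**3 = -39380 + (49 + 105)**3 = -39380 + 154**3 = -39380 + 3652264 = 3612884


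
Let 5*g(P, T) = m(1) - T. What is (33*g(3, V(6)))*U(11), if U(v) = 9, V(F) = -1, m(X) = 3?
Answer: 1188/5 ≈ 237.60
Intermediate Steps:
g(P, T) = ⅗ - T/5 (g(P, T) = (3 - T)/5 = ⅗ - T/5)
(33*g(3, V(6)))*U(11) = (33*(⅗ - ⅕*(-1)))*9 = (33*(⅗ + ⅕))*9 = (33*(⅘))*9 = (132/5)*9 = 1188/5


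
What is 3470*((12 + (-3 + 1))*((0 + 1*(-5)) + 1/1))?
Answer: -138800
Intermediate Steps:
3470*((12 + (-3 + 1))*((0 + 1*(-5)) + 1/1)) = 3470*((12 - 2)*((0 - 5) + 1)) = 3470*(10*(-5 + 1)) = 3470*(10*(-4)) = 3470*(-40) = -138800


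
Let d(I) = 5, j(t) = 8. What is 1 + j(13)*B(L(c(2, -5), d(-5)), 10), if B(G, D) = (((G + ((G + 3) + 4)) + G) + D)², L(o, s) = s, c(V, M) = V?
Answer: 8193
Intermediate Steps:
B(G, D) = (7 + D + 3*G)² (B(G, D) = (((G + ((3 + G) + 4)) + G) + D)² = (((G + (7 + G)) + G) + D)² = (((7 + 2*G) + G) + D)² = ((7 + 3*G) + D)² = (7 + D + 3*G)²)
1 + j(13)*B(L(c(2, -5), d(-5)), 10) = 1 + 8*(7 + 10 + 3*5)² = 1 + 8*(7 + 10 + 15)² = 1 + 8*32² = 1 + 8*1024 = 1 + 8192 = 8193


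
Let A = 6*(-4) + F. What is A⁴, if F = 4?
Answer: 160000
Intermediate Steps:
A = -20 (A = 6*(-4) + 4 = -24 + 4 = -20)
A⁴ = (-20)⁴ = 160000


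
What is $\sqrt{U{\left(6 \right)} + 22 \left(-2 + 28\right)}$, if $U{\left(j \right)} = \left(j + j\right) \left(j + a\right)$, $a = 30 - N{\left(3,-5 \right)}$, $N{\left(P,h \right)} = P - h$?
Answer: $2 \sqrt{227} \approx 30.133$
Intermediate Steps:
$a = 22$ ($a = 30 - \left(3 - -5\right) = 30 - \left(3 + 5\right) = 30 - 8 = 22$)
$U{\left(j \right)} = 2 j \left(22 + j\right)$ ($U{\left(j \right)} = \left(j + j\right) \left(j + 22\right) = 2 j \left(22 + j\right)$)
$\sqrt{U{\left(6 \right)} + 22 \left(-2 + 28\right)} = \sqrt{2 \cdot 6 \left(22 + 6\right) + 22 \left(-2 + 28\right)} = \sqrt{2 \cdot 6 \cdot 28 + 22 \cdot 26} = \sqrt{336 + 572} = \sqrt{908} = 2 \sqrt{227}$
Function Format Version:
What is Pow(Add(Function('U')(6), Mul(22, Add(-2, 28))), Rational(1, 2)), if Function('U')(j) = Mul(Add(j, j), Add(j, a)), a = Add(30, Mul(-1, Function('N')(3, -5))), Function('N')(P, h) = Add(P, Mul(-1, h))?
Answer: Mul(2, Pow(227, Rational(1, 2))) ≈ 30.133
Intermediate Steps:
a = 22 (a = Add(30, Mul(-1, Add(3, Mul(-1, -5)))) = Add(30, Mul(-1, Add(3, 5))) = Add(30, Mul(-1, 8)) = Add(30, -8) = 22)
Function('U')(j) = Mul(2, j, Add(22, j)) (Function('U')(j) = Mul(Add(j, j), Add(j, 22)) = Mul(Mul(2, j), Add(22, j)) = Mul(2, j, Add(22, j)))
Pow(Add(Function('U')(6), Mul(22, Add(-2, 28))), Rational(1, 2)) = Pow(Add(Mul(2, 6, Add(22, 6)), Mul(22, Add(-2, 28))), Rational(1, 2)) = Pow(Add(Mul(2, 6, 28), Mul(22, 26)), Rational(1, 2)) = Pow(Add(336, 572), Rational(1, 2)) = Pow(908, Rational(1, 2)) = Mul(2, Pow(227, Rational(1, 2)))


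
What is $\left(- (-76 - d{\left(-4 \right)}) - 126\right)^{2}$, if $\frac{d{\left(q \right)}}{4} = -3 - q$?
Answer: $2116$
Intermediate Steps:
$d{\left(q \right)} = -12 - 4 q$ ($d{\left(q \right)} = 4 \left(-3 - q\right) = -12 - 4 q$)
$\left(- (-76 - d{\left(-4 \right)}) - 126\right)^{2} = \left(- (-76 - \left(-12 - -16\right)) - 126\right)^{2} = \left(- (-76 - \left(-12 + 16\right)) - 126\right)^{2} = \left(- (-76 - 4) - 126\right)^{2} = \left(\left(-1\right) \left(-80\right) - 126\right)^{2} = \left(80 - 126\right)^{2} = \left(-46\right)^{2} = 2116$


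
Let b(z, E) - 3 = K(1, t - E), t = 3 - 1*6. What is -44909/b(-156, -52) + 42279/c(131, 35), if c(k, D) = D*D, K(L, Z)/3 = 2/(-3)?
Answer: -54971246/1225 ≈ -44875.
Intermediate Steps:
t = -3 (t = 3 - 6 = -3)
K(L, Z) = -2 (K(L, Z) = 3*(2/(-3)) = 3*(2*(-1/3)) = 3*(-2/3) = -2)
b(z, E) = 1 (b(z, E) = 3 - 2 = 1)
c(k, D) = D**2
-44909/b(-156, -52) + 42279/c(131, 35) = -44909/1 + 42279/(35**2) = -44909*1 + 42279/1225 = -44909 + 42279*(1/1225) = -44909 + 42279/1225 = -54971246/1225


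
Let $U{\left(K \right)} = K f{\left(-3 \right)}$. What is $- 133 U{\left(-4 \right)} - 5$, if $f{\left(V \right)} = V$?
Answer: $-1601$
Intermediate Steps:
$U{\left(K \right)} = - 3 K$ ($U{\left(K \right)} = K \left(-3\right) = - 3 K$)
$- 133 U{\left(-4 \right)} - 5 = - 133 \left(\left(-3\right) \left(-4\right)\right) - 5 = \left(-133\right) 12 - 5 = -1596 - 5 = -1601$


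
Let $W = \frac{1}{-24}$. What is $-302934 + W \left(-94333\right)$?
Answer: $- \frac{7176083}{24} \approx -2.99 \cdot 10^{5}$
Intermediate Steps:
$W = - \frac{1}{24} \approx -0.041667$
$-302934 + W \left(-94333\right) = -302934 - - \frac{94333}{24} = -302934 + \frac{94333}{24} = - \frac{7176083}{24}$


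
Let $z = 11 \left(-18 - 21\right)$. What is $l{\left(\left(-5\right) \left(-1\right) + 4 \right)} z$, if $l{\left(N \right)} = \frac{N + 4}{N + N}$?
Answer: $- \frac{1859}{6} \approx -309.83$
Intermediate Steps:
$l{\left(N \right)} = \frac{4 + N}{2 N}$
$z = -429$ ($z = 11 \left(-39\right) = -429$)
$l{\left(\left(-5\right) \left(-1\right) + 4 \right)} z = \frac{4 + \left(\left(-5\right) \left(-1\right) + 4\right)}{2 \left(\left(-5\right) \left(-1\right) + 4\right)} \left(-429\right) = \frac{4 + \left(5 + 4\right)}{2 \left(5 + 4\right)} \left(-429\right) = \frac{4 + 9}{2 \cdot 9} \left(-429\right) = \frac{1}{2} \cdot \frac{1}{9} \cdot 13 \left(-429\right) = \frac{13}{18} \left(-429\right) = - \frac{1859}{6}$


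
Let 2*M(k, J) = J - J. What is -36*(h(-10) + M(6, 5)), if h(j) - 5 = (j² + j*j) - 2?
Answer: -7308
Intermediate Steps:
M(k, J) = 0 (M(k, J) = (J - J)/2 = (½)*0 = 0)
h(j) = 3 + 2*j² (h(j) = 5 + ((j² + j*j) - 2) = 5 + ((j² + j²) - 2) = 5 + (2*j² - 2) = 5 + (-2 + 2*j²) = 3 + 2*j²)
-36*(h(-10) + M(6, 5)) = -36*((3 + 2*(-10)²) + 0) = -36*((3 + 2*100) + 0) = -36*((3 + 200) + 0) = -36*(203 + 0) = -36*203 = -7308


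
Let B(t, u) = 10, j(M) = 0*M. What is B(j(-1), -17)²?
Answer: 100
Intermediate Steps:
j(M) = 0
B(j(-1), -17)² = 10² = 100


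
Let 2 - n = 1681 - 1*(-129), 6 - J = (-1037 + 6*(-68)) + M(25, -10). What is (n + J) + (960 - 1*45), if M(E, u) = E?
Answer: 533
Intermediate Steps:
J = 1426 (J = 6 - ((-1037 + 6*(-68)) + 25) = 6 - ((-1037 - 408) + 25) = 6 - (-1445 + 25) = 6 - 1*(-1420) = 6 + 1420 = 1426)
n = -1808 (n = 2 - (1681 - 1*(-129)) = 2 - (1681 + 129) = 2 - 1*1810 = 2 - 1810 = -1808)
(n + J) + (960 - 1*45) = (-1808 + 1426) + (960 - 1*45) = -382 + (960 - 45) = -382 + 915 = 533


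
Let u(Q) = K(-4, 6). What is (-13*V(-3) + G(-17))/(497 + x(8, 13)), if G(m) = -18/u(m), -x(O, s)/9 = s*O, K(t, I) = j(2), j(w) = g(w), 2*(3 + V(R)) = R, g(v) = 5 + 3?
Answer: -225/1756 ≈ -0.12813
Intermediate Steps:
g(v) = 8
V(R) = -3 + R/2
j(w) = 8
K(t, I) = 8
u(Q) = 8
x(O, s) = -9*O*s (x(O, s) = -9*s*O = -9*O*s)
G(m) = -9/4 (G(m) = -18/8 = -18*1/8 = -9/4)
(-13*V(-3) + G(-17))/(497 + x(8, 13)) = (-13*(-3 + (1/2)*(-3)) - 9/4)/(497 - 9*8*13) = (-13*(-3 - 3/2) - 9/4)/(497 - 936) = (-13*(-9/2) - 9/4)/(-439) = (117/2 - 9/4)*(-1/439) = (225/4)*(-1/439) = -225/1756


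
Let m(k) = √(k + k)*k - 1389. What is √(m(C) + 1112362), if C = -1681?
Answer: √(1110973 - 68921*I*√2) ≈ 1055.0 - 46.192*I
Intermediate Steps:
m(k) = -1389 + √2*k^(3/2) (m(k) = √(2*k)*k - 1389 = (√2*√k)*k - 1389 = √2*k^(3/2) - 1389 = -1389 + √2*k^(3/2))
√(m(C) + 1112362) = √((-1389 + √2*(-1681)^(3/2)) + 1112362) = √((-1389 + √2*(-68921*I)) + 1112362) = √((-1389 - 68921*I*√2) + 1112362) = √(1110973 - 68921*I*√2)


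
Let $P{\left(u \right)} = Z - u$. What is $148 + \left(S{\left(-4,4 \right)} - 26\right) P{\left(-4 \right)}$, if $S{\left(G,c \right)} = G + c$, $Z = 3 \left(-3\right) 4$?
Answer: $980$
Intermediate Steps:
$Z = -36$ ($Z = \left(-9\right) 4 = -36$)
$P{\left(u \right)} = -36 - u$
$148 + \left(S{\left(-4,4 \right)} - 26\right) P{\left(-4 \right)} = 148 + \left(\left(-4 + 4\right) - 26\right) \left(-36 - -4\right) = 148 + \left(0 - 26\right) \left(-36 + 4\right) = 148 - -832 = 148 + 832 = 980$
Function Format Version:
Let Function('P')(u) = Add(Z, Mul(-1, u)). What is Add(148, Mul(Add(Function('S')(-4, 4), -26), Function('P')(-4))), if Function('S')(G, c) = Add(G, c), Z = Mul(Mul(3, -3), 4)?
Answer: 980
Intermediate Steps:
Z = -36 (Z = Mul(-9, 4) = -36)
Function('P')(u) = Add(-36, Mul(-1, u))
Add(148, Mul(Add(Function('S')(-4, 4), -26), Function('P')(-4))) = Add(148, Mul(Add(Add(-4, 4), -26), Add(-36, Mul(-1, -4)))) = Add(148, Mul(Add(0, -26), Add(-36, 4))) = Add(148, Mul(-26, -32)) = Add(148, 832) = 980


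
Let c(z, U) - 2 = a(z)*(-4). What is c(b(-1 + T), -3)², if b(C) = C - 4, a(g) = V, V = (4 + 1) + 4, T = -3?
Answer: 1156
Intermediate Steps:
V = 9 (V = 5 + 4 = 9)
a(g) = 9
b(C) = -4 + C
c(z, U) = -34 (c(z, U) = 2 + 9*(-4) = 2 - 36 = -34)
c(b(-1 + T), -3)² = (-34)² = 1156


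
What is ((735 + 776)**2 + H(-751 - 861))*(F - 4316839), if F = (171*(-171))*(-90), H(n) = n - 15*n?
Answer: -3885429512661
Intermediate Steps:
H(n) = -14*n
F = 2631690 (F = -29241*(-90) = 2631690)
((735 + 776)**2 + H(-751 - 861))*(F - 4316839) = ((735 + 776)**2 - 14*(-751 - 861))*(2631690 - 4316839) = (1511**2 - 14*(-1612))*(-1685149) = (2283121 + 22568)*(-1685149) = 2305689*(-1685149) = -3885429512661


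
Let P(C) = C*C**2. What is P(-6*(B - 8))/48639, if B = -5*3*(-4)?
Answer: -10123776/16213 ≈ -624.42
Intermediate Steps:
B = 60 (B = -15*(-4) = 60)
P(C) = C**3
P(-6*(B - 8))/48639 = (-6*(60 - 8))**3/48639 = (-6*52)**3*(1/48639) = (-312)**3*(1/48639) = -30371328*1/48639 = -10123776/16213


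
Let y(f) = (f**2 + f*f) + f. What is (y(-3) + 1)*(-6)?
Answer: -96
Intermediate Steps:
y(f) = f + 2*f**2 (y(f) = (f**2 + f**2) + f = 2*f**2 + f = f + 2*f**2)
(y(-3) + 1)*(-6) = (-3*(1 + 2*(-3)) + 1)*(-6) = (-3*(1 - 6) + 1)*(-6) = (-3*(-5) + 1)*(-6) = (15 + 1)*(-6) = 16*(-6) = -96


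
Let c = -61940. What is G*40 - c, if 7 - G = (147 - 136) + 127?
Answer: 56700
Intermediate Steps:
G = -131 (G = 7 - ((147 - 136) + 127) = 7 - (11 + 127) = 7 - 1*138 = 7 - 138 = -131)
G*40 - c = -131*40 - 1*(-61940) = -5240 + 61940 = 56700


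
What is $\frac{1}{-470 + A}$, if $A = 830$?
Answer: $\frac{1}{360} \approx 0.0027778$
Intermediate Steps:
$\frac{1}{-470 + A} = \frac{1}{-470 + 830} = \frac{1}{360}$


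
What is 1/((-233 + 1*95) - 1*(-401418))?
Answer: 1/401280 ≈ 2.4920e-6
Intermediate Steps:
1/((-233 + 1*95) - 1*(-401418)) = 1/((-233 + 95) + 401418) = 1/(-138 + 401418) = 1/401280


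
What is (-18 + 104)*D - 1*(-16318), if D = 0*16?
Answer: 16318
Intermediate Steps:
D = 0
(-18 + 104)*D - 1*(-16318) = (-18 + 104)*0 - 1*(-16318) = 86*0 + 16318 = 0 + 16318 = 16318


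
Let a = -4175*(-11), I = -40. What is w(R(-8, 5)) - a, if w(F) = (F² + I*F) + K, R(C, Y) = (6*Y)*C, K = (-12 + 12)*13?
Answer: 21275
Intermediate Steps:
K = 0 (K = 0*13 = 0)
R(C, Y) = 6*C*Y
w(F) = F² - 40*F (w(F) = (F² - 40*F) + 0 = F² - 40*F)
a = 45925
w(R(-8, 5)) - a = (6*(-8)*5)*(-40 + 6*(-8)*5) - 1*45925 = -240*(-40 - 240) - 45925 = -240*(-280) - 45925 = 67200 - 45925 = 21275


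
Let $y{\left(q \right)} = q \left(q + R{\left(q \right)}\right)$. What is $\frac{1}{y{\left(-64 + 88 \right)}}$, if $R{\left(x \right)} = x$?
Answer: $\frac{1}{1152} \approx 0.00086806$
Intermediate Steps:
$y{\left(q \right)} = 2 q^{2}$ ($y{\left(q \right)} = q \left(q + q\right) = q 2 q = 2 q^{2}$)
$\frac{1}{y{\left(-64 + 88 \right)}} = \frac{1}{2 \left(-64 + 88\right)^{2}} = \frac{1}{2 \cdot 24^{2}} = \frac{1}{2 \cdot 576} = \frac{1}{1152}$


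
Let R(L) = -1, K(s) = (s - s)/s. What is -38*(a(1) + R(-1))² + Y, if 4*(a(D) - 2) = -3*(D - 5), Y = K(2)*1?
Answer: -608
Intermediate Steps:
K(s) = 0 (K(s) = 0/s = 0)
Y = 0 (Y = 0*1 = 0)
a(D) = 23/4 - 3*D/4 (a(D) = 2 + (-3*(D - 5))/4 = 2 + (-3*(-5 + D))/4 = 2 + (15 - 3*D)/4 = 2 + (15/4 - 3*D/4) = 23/4 - 3*D/4)
-38*(a(1) + R(-1))² + Y = -38*((23/4 - ¾*1) - 1)² + 0 = -38*((23/4 - ¾) - 1)² + 0 = -38*(5 - 1)² + 0 = -38*4² + 0 = -38*16 + 0 = -608 + 0 = -608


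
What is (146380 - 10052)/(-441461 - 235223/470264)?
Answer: -64110150592/207603450927 ≈ -0.30881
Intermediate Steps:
(146380 - 10052)/(-441461 - 235223/470264) = 136328/(-441461 - 235223*1/470264) = 136328/(-441461 - 235223/470264) = 136328/(-207603450927/470264) = 136328*(-470264/207603450927) = -64110150592/207603450927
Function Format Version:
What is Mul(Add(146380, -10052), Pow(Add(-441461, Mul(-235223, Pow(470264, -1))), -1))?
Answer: Rational(-64110150592, 207603450927) ≈ -0.30881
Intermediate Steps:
Mul(Add(146380, -10052), Pow(Add(-441461, Mul(-235223, Pow(470264, -1))), -1)) = Mul(136328, Pow(Add(-441461, Mul(-235223, Rational(1, 470264))), -1)) = Mul(136328, Pow(Add(-441461, Rational(-235223, 470264)), -1)) = Mul(136328, Pow(Rational(-207603450927, 470264), -1)) = Mul(136328, Rational(-470264, 207603450927)) = Rational(-64110150592, 207603450927)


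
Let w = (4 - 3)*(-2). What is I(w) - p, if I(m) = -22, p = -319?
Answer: 297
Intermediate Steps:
w = -2 (w = 1*(-2) = -2)
I(w) - p = -22 - 1*(-319) = -22 + 319 = 297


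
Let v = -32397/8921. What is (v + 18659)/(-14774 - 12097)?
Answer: -166424542/239716191 ≈ -0.69426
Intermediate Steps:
v = -32397/8921 (v = -32397*1/8921 = -32397/8921 ≈ -3.6315)
(v + 18659)/(-14774 - 12097) = (-32397/8921 + 18659)/(-14774 - 12097) = (166424542/8921)/(-26871) = (166424542/8921)*(-1/26871) = -166424542/239716191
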